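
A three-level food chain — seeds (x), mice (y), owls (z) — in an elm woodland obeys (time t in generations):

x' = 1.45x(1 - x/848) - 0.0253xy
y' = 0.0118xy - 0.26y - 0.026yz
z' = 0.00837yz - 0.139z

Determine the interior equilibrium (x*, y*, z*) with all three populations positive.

From dz/dt = 0: 0.00837y* = 0.139, so y* = 16.6.
From dx/dt = 0: 1.45(1 - x*/848) = 0.0253·16.6, giving x* = 848·(1 - 0.29) = 602.
From dy/dt = 0: 0.0118·602 - 0.26 = 0.026z*, so z* = 6.85/0.026 = 263.

x* ≈ 602, y* ≈ 16.6, z* ≈ 263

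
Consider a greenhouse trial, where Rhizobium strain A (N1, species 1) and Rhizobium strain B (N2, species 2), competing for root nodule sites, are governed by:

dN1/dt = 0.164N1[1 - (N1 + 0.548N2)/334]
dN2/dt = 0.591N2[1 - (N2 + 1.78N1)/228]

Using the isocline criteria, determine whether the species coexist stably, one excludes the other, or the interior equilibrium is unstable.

Compare the nullcline intercepts: K1/α12 = 334/0.548 = 609 > K2 = 228; K2/α21 = 228/1.78 = 128 < K1 = 334.
Since the inequalities point opposite ways, species 1 can invade but species 2 cannot.

species 1 excludes species 2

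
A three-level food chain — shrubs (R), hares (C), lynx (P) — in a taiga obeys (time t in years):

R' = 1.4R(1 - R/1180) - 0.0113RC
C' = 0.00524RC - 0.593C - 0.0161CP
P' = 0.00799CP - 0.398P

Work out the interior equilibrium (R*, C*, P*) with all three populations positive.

From dP/dt = 0: 0.00799C* = 0.398, so C* = 49.8.
From dR/dt = 0: 1.4(1 - R*/1180) = 0.0113·49.8, giving R* = 1180·(1 - 0.402) = 706.
From dC/dt = 0: 0.00524·706 - 0.593 = 0.0161P*, so P* = 3.1/0.0161 = 193.

R* ≈ 706, C* ≈ 49.8, P* ≈ 193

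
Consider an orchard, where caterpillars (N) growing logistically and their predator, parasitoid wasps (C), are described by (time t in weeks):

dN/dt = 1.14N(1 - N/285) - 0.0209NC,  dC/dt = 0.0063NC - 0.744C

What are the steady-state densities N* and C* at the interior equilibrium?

From dC/dt = 0 with C > 0: 0.0063N* = 0.744, so N* = 118.
Substitute into dN/dt = 0: 1.14(1 - 118/285) = 0.0209C*.
The bracket is 0.586, giving C* = 0.668/0.0209 = 31.9.

N* ≈ 118, C* ≈ 31.9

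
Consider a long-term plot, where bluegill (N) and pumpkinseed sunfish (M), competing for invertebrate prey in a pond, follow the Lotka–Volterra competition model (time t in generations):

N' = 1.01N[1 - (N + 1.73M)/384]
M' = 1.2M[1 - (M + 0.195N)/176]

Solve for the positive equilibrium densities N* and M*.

Setting both brackets to zero gives the nullclines N + 1.73M = 384 and 0.195N + M = 176.
Substituting M = 176 - 0.195N into the first: N(1 - 1.73·0.195) = 384 - 1.73·176.
So N* = 79.5/0.663 = 120, and then M* = 176 - 0.195·120 = 153.

N* ≈ 120, M* ≈ 153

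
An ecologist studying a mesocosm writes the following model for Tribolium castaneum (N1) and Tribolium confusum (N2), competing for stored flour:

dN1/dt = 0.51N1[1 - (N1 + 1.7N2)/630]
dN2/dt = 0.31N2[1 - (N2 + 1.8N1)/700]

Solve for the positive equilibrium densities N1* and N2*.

N1* ≈ 272, N2* ≈ 211

Setting both brackets to zero gives the nullclines N1 + 1.7N2 = 630 and 1.8N1 + N2 = 700.
Substituting N2 = 700 - 1.8N1 into the first: N1(1 - 1.7·1.8) = 630 - 1.7·700.
So N1* = -560/-2.06 = 272, and then N2* = 700 - 1.8·272 = 211.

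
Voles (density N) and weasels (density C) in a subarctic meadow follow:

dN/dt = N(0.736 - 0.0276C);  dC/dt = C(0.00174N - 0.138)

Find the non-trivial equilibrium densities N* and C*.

Set dC/dt = 0 with C > 0: 0.00174N - 0.138 = 0, so N* = 0.138/0.00174 = 79.3.
Set dN/dt = 0 with N > 0: 0.736 - 0.0276C = 0, so C* = 0.736/0.0276 = 26.7.

N* ≈ 79.3, C* ≈ 26.7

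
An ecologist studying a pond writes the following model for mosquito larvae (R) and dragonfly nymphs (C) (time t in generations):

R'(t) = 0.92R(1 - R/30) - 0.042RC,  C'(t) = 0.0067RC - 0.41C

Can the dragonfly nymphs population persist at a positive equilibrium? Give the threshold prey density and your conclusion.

The predator equation gives dC/dt > 0 only when R > 0.41/0.0067 = 61.2.
Without the predator, R → K = 30. Since 30 < 61.2, the predator cannot invade.

Threshold R = 61.2; K < 61.2, so no, the predator goes extinct.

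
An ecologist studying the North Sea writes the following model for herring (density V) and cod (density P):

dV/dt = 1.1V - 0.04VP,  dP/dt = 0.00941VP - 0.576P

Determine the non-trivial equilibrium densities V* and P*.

V* ≈ 61.2, P* ≈ 27.5

Set dP/dt = 0 with P > 0: 0.00941V - 0.576 = 0, so V* = 0.576/0.00941 = 61.2.
Set dV/dt = 0 with V > 0: 1.1 - 0.04P = 0, so P* = 1.1/0.04 = 27.5.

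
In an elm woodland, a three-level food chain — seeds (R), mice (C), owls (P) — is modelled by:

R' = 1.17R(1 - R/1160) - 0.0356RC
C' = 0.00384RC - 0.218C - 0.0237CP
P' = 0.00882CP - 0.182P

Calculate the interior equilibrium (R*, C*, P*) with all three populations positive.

R* ≈ 432, C* ≈ 20.6, P* ≈ 60.7

From dP/dt = 0: 0.00882C* = 0.182, so C* = 20.6.
From dR/dt = 0: 1.17(1 - R*/1160) = 0.0356·20.6, giving R* = 1160·(1 - 0.628) = 432.
From dC/dt = 0: 0.00384·432 - 0.218 = 0.0237P*, so P* = 1.44/0.0237 = 60.7.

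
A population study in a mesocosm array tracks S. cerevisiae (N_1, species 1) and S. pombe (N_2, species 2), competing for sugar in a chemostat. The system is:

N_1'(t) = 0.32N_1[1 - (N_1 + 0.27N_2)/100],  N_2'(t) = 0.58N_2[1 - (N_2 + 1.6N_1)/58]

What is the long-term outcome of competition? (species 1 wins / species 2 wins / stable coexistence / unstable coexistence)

Compare the nullcline intercepts: K1/α12 = 100/0.27 = 370 > K2 = 58; K2/α21 = 58/1.6 = 36.2 < K1 = 100.
Since the inequalities point opposite ways, species 1 can invade but species 2 cannot.

species 1 excludes species 2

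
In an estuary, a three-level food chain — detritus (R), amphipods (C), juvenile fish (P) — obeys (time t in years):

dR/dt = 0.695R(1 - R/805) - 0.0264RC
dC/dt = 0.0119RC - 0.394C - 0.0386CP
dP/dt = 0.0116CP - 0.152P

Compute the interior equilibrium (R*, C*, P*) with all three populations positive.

From dP/dt = 0: 0.0116C* = 0.152, so C* = 13.1.
From dR/dt = 0: 0.695(1 - R*/805) = 0.0264·13.1, giving R* = 805·(1 - 0.498) = 404.
From dC/dt = 0: 0.0119·404 - 0.394 = 0.0386P*, so P* = 4.42/0.0386 = 114.

R* ≈ 404, C* ≈ 13.1, P* ≈ 114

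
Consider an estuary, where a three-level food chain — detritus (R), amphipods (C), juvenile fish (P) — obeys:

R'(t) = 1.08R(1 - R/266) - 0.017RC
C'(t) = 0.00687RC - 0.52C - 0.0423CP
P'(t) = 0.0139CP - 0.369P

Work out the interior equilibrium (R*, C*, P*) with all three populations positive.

From dP/dt = 0: 0.0139C* = 0.369, so C* = 26.5.
From dR/dt = 0: 1.08(1 - R*/266) = 0.017·26.5, giving R* = 266·(1 - 0.418) = 155.
From dC/dt = 0: 0.00687·155 - 0.52 = 0.0423P*, so P* = 0.544/0.0423 = 12.9.

R* ≈ 155, C* ≈ 26.5, P* ≈ 12.9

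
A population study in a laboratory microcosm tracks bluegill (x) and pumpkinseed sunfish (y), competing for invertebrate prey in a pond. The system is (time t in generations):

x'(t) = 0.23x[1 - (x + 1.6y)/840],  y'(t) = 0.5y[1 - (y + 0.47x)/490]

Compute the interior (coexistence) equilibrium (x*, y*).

x* ≈ 226, y* ≈ 384

Setting both brackets to zero gives the nullclines x + 1.6y = 840 and 0.47x + y = 490.
Substituting y = 490 - 0.47x into the first: x(1 - 1.6·0.47) = 840 - 1.6·490.
So x* = 56/0.248 = 226, and then y* = 490 - 0.47·226 = 384.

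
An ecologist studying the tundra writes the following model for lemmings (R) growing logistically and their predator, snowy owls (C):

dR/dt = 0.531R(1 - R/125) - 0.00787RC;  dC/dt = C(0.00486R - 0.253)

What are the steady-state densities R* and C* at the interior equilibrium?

R* ≈ 52.1, C* ≈ 39.4

From dC/dt = 0 with C > 0: 0.00486R* = 0.253, so R* = 52.1.
Substitute into dR/dt = 0: 0.531(1 - 52.1/125) = 0.00787C*.
The bracket is 0.584, giving C* = 0.31/0.00787 = 39.4.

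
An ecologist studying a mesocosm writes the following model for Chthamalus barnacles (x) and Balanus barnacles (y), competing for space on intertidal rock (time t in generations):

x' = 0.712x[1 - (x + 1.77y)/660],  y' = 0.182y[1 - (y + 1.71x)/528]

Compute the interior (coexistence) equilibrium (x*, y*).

Setting both brackets to zero gives the nullclines x + 1.77y = 660 and 1.71x + y = 528.
Substituting y = 528 - 1.71x into the first: x(1 - 1.77·1.71) = 660 - 1.77·528.
So x* = -275/-2.03 = 135, and then y* = 528 - 1.71·135 = 296.

x* ≈ 135, y* ≈ 296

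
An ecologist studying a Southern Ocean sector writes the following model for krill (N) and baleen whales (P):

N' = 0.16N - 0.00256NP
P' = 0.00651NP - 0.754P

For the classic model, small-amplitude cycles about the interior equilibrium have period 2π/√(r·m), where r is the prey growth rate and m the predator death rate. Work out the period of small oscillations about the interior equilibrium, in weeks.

Here r = 0.16 and m = 0.754, so r·m = 0.121.
ω = √0.121 = 0.347 per week, hence T = 2π/ω ≈ 18.1 weeks.

T ≈ 18.1 weeks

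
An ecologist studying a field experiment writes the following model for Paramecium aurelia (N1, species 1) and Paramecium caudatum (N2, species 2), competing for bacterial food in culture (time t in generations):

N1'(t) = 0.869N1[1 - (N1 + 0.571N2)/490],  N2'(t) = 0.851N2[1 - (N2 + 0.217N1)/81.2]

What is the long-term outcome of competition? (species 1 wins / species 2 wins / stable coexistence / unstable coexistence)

species 1 excludes species 2

Compare the nullcline intercepts: K1/α12 = 490/0.571 = 858 > K2 = 81.2; K2/α21 = 81.2/0.217 = 374 < K1 = 490.
Since the inequalities point opposite ways, species 1 can invade but species 2 cannot.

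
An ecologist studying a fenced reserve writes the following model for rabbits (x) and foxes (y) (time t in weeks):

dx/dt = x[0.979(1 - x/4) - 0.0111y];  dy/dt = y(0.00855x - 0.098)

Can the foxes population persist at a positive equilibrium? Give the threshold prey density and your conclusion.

Threshold x = 11.5; K < 11.5, so no, the predator goes extinct.

The predator equation gives dy/dt > 0 only when x > 0.098/0.00855 = 11.5.
Without the predator, x → K = 4. Since 4 < 11.5, the predator cannot invade.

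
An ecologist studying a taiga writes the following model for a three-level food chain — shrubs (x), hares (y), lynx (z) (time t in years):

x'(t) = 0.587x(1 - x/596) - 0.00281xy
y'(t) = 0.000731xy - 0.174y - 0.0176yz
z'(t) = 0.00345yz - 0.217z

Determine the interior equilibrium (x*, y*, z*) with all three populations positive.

x* ≈ 417, y* ≈ 62.9, z* ≈ 7.41

From dz/dt = 0: 0.00345y* = 0.217, so y* = 62.9.
From dx/dt = 0: 0.587(1 - x*/596) = 0.00281·62.9, giving x* = 596·(1 - 0.301) = 417.
From dy/dt = 0: 0.000731·417 - 0.174 = 0.0176z*, so z* = 0.13/0.0176 = 7.41.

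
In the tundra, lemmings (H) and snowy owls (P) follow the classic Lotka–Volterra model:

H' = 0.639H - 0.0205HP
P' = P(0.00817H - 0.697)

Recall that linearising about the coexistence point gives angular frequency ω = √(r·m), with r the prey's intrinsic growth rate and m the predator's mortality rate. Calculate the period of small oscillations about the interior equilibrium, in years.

T ≈ 9.41 years

Here r = 0.639 and m = 0.697, so r·m = 0.445.
ω = √0.445 = 0.667 per year, hence T = 2π/ω ≈ 9.41 years.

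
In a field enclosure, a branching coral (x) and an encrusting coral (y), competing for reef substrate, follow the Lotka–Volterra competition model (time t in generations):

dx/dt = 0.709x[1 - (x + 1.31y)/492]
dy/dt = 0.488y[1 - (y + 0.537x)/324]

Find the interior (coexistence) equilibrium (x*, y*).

Setting both brackets to zero gives the nullclines x + 1.31y = 492 and 0.537x + y = 324.
Substituting y = 324 - 0.537x into the first: x(1 - 1.31·0.537) = 492 - 1.31·324.
So x* = 67.6/0.297 = 228, and then y* = 324 - 0.537·228 = 202.

x* ≈ 228, y* ≈ 202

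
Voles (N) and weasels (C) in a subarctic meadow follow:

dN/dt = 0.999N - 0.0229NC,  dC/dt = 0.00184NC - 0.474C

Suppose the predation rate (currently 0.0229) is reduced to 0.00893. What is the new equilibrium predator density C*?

C* ≈ 112

At the interior fixed point, setting dN/dt = 0 with N > 0 fixes C* = (prey growth rate)/(NC coefficient) — independent of the other coefficients.
With the change, C* = 0.999/0.00893 = 112; it rises from 43.6.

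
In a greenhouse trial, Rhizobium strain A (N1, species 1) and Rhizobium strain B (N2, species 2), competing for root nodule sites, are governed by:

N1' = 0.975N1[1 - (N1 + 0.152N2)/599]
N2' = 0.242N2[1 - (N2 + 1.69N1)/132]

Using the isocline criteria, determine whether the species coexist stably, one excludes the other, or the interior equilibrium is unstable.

species 1 excludes species 2

Compare the nullcline intercepts: K1/α12 = 599/0.152 = 3940 > K2 = 132; K2/α21 = 132/1.69 = 78.1 < K1 = 599.
Since the inequalities point opposite ways, species 1 can invade but species 2 cannot.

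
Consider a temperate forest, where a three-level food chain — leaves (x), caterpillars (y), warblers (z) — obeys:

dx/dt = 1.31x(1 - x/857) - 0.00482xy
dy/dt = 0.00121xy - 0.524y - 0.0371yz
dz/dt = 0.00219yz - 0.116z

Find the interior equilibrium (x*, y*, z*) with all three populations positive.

From dz/dt = 0: 0.00219y* = 0.116, so y* = 53.
From dx/dt = 0: 1.31(1 - x*/857) = 0.00482·53, giving x* = 857·(1 - 0.195) = 690.
From dy/dt = 0: 0.00121·690 - 0.524 = 0.0371z*, so z* = 0.311/0.0371 = 8.38.

x* ≈ 690, y* ≈ 53, z* ≈ 8.38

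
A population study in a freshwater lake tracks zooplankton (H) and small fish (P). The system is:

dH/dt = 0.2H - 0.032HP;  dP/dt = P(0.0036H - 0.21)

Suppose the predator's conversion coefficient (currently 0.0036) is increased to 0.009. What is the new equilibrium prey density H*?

At the interior fixed point, setting dP/dt = 0 with P > 0 fixes H* = (predator death rate)/(HP coefficient) — independent of the other coefficients.
With the change, H* = 0.21/0.009 = 23.3; it falls from 58.3.

H* ≈ 23.3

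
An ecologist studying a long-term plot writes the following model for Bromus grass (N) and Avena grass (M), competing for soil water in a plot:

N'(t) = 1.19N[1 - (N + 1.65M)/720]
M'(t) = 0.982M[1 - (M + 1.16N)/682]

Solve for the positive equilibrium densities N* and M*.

N* ≈ 443, M* ≈ 168

Setting both brackets to zero gives the nullclines N + 1.65M = 720 and 1.16N + M = 682.
Substituting M = 682 - 1.16N into the first: N(1 - 1.65·1.16) = 720 - 1.65·682.
So N* = -405/-0.914 = 443, and then M* = 682 - 1.16·443 = 168.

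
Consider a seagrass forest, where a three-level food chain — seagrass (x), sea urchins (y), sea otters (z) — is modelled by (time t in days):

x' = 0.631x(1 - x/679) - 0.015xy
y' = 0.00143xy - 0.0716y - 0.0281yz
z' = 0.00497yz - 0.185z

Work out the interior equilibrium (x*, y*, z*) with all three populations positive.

From dz/dt = 0: 0.00497y* = 0.185, so y* = 37.2.
From dx/dt = 0: 0.631(1 - x*/679) = 0.015·37.2, giving x* = 679·(1 - 0.885) = 78.2.
From dy/dt = 0: 0.00143·78.2 - 0.0716 = 0.0281z*, so z* = 0.0402/0.0281 = 1.43.

x* ≈ 78.2, y* ≈ 37.2, z* ≈ 1.43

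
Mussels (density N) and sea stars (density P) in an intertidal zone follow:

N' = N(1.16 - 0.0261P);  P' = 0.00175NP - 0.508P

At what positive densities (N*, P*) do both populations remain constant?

Set dP/dt = 0 with P > 0: 0.00175N - 0.508 = 0, so N* = 0.508/0.00175 = 290.
Set dN/dt = 0 with N > 0: 1.16 - 0.0261P = 0, so P* = 1.16/0.0261 = 44.4.

N* ≈ 290, P* ≈ 44.4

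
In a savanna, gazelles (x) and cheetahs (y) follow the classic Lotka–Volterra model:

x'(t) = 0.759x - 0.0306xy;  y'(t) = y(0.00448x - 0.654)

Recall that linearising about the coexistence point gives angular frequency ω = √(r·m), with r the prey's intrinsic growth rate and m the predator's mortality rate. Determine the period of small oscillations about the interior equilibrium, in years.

Here r = 0.759 and m = 0.654, so r·m = 0.496.
ω = √0.496 = 0.705 per year, hence T = 2π/ω ≈ 8.92 years.

T ≈ 8.92 years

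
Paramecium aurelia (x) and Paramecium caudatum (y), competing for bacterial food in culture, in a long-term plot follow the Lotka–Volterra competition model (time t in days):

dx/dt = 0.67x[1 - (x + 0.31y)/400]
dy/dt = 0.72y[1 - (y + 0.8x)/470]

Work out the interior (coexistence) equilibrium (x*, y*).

Setting both brackets to zero gives the nullclines x + 0.31y = 400 and 0.8x + y = 470.
Substituting y = 470 - 0.8x into the first: x(1 - 0.31·0.8) = 400 - 0.31·470.
So x* = 254/0.752 = 338, and then y* = 470 - 0.8·338 = 199.

x* ≈ 338, y* ≈ 199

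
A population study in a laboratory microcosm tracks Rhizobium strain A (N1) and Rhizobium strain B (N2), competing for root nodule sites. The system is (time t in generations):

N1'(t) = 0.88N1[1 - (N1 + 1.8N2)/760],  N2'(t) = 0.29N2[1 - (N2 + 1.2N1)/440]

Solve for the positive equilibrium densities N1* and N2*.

Setting both brackets to zero gives the nullclines N1 + 1.8N2 = 760 and 1.2N1 + N2 = 440.
Substituting N2 = 440 - 1.2N1 into the first: N1(1 - 1.8·1.2) = 760 - 1.8·440.
So N1* = -32/-1.16 = 27.6, and then N2* = 440 - 1.2·27.6 = 407.

N1* ≈ 27.6, N2* ≈ 407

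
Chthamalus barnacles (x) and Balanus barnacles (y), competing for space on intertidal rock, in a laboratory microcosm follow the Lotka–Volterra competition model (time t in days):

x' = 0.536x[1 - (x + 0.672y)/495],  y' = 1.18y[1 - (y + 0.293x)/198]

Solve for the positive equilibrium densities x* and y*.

Setting both brackets to zero gives the nullclines x + 0.672y = 495 and 0.293x + y = 198.
Substituting y = 198 - 0.293x into the first: x(1 - 0.672·0.293) = 495 - 0.672·198.
So x* = 362/0.803 = 451, and then y* = 198 - 0.293·451 = 66.

x* ≈ 451, y* ≈ 66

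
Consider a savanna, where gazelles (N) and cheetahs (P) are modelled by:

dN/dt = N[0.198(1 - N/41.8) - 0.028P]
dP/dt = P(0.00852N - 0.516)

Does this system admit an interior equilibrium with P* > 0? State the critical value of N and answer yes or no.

The predator equation gives dP/dt > 0 only when N > 0.516/0.00852 = 60.6.
Without the predator, N → K = 41.8. Since 41.8 < 60.6, the predator cannot invade.

Threshold N = 60.6; K < 60.6, so no, the predator goes extinct.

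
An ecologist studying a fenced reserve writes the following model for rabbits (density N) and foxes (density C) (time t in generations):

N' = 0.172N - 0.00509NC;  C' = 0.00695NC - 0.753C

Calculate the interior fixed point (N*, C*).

Set dC/dt = 0 with C > 0: 0.00695N - 0.753 = 0, so N* = 0.753/0.00695 = 108.
Set dN/dt = 0 with N > 0: 0.172 - 0.00509C = 0, so C* = 0.172/0.00509 = 33.8.

N* ≈ 108, C* ≈ 33.8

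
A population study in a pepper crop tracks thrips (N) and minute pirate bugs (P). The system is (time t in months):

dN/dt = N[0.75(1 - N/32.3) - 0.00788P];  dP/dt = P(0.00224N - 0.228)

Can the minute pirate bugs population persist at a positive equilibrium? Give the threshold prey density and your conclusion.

Threshold N = 102; K < 102, so no, the predator goes extinct.

The predator equation gives dP/dt > 0 only when N > 0.228/0.00224 = 102.
Without the predator, N → K = 32.3. Since 32.3 < 102, the predator cannot invade.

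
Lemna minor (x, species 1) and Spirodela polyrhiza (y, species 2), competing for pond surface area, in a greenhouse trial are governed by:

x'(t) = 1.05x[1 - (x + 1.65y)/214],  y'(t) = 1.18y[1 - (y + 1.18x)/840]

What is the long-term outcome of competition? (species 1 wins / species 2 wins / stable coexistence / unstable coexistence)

species 2 excludes species 1

Compare the nullcline intercepts: K1/α12 = 214/1.65 = 130 < K2 = 840; K2/α21 = 840/1.18 = 712 > K1 = 214.
Since the inequalities point opposite ways, species 2 can invade but species 1 cannot.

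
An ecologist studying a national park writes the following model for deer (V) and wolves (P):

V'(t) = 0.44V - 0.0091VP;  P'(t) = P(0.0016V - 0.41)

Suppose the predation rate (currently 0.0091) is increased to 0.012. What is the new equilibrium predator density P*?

P* ≈ 36.7

At the interior fixed point, setting dV/dt = 0 with V > 0 fixes P* = (prey growth rate)/(VP coefficient) — independent of the other coefficients.
With the change, P* = 0.44/0.012 = 36.7; it falls from 48.4.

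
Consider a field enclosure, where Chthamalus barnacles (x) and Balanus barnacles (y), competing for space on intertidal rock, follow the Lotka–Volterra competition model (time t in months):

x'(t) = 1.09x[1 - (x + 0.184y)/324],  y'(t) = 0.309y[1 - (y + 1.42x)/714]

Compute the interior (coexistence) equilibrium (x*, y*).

x* ≈ 261, y* ≈ 344

Setting both brackets to zero gives the nullclines x + 0.184y = 324 and 1.42x + y = 714.
Substituting y = 714 - 1.42x into the first: x(1 - 0.184·1.42) = 324 - 0.184·714.
So x* = 193/0.739 = 261, and then y* = 714 - 1.42·261 = 344.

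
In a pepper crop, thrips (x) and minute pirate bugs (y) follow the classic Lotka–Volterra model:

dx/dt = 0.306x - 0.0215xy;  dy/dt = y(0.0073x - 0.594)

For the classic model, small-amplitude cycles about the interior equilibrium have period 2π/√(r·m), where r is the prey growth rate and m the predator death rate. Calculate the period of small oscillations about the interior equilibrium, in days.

T ≈ 14.7 days

Here r = 0.306 and m = 0.594, so r·m = 0.182.
ω = √0.182 = 0.426 per day, hence T = 2π/ω ≈ 14.7 days.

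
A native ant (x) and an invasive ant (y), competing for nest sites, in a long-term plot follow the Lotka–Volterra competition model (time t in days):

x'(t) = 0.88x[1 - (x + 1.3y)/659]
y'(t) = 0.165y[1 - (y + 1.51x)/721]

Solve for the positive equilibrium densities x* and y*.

Setting both brackets to zero gives the nullclines x + 1.3y = 659 and 1.51x + y = 721.
Substituting y = 721 - 1.51x into the first: x(1 - 1.3·1.51) = 659 - 1.3·721.
So x* = -278/-0.963 = 289, and then y* = 721 - 1.51·289 = 285.

x* ≈ 289, y* ≈ 285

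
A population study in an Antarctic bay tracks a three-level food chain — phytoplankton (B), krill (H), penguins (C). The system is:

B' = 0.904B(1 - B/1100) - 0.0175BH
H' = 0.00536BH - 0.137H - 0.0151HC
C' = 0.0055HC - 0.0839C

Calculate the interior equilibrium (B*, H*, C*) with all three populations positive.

From dC/dt = 0: 0.0055H* = 0.0839, so H* = 15.3.
From dB/dt = 0: 0.904(1 - B*/1100) = 0.0175·15.3, giving B* = 1100·(1 - 0.295) = 775.
From dH/dt = 0: 0.00536·775 - 0.137 = 0.0151C*, so C* = 4.02/0.0151 = 266.

B* ≈ 775, H* ≈ 15.3, C* ≈ 266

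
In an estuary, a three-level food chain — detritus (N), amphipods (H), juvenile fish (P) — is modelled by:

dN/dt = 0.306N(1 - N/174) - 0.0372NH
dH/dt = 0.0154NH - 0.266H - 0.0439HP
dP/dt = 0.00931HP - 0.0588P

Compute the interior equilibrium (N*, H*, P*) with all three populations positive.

From dP/dt = 0: 0.00931H* = 0.0588, so H* = 6.32.
From dN/dt = 0: 0.306(1 - N*/174) = 0.0372·6.32, giving N* = 174·(1 - 0.768) = 40.4.
From dH/dt = 0: 0.0154·40.4 - 0.266 = 0.0439P*, so P* = 0.356/0.0439 = 8.11.

N* ≈ 40.4, H* ≈ 6.32, P* ≈ 8.11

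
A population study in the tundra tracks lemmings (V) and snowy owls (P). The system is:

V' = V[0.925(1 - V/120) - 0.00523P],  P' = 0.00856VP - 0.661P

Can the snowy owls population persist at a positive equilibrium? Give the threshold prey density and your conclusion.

Threshold V = 77.2; K > 77.2, so yes, the predator persists.

The predator equation gives dP/dt > 0 only when V > 0.661/0.00856 = 77.2.
Without the predator, V → K = 120. Since 120 > 77.2, the predator can invade and persist.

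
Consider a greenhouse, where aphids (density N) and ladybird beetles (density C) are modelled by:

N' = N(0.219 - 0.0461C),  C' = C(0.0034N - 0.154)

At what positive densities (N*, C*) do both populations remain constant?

N* ≈ 45.3, C* ≈ 4.75

Set dC/dt = 0 with C > 0: 0.0034N - 0.154 = 0, so N* = 0.154/0.0034 = 45.3.
Set dN/dt = 0 with N > 0: 0.219 - 0.0461C = 0, so C* = 0.219/0.0461 = 4.75.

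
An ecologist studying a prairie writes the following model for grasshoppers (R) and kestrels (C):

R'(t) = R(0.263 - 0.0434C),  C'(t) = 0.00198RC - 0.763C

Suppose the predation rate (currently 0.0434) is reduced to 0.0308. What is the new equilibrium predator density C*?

At the interior fixed point, setting dR/dt = 0 with R > 0 fixes C* = (prey growth rate)/(RC coefficient) — independent of the other coefficients.
With the change, C* = 0.263/0.0308 = 8.54; it rises from 6.06.

C* ≈ 8.54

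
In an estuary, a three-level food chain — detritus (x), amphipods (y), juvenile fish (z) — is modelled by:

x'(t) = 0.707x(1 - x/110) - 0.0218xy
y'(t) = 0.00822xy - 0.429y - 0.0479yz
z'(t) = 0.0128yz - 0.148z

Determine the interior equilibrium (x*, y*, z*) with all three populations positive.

x* ≈ 70.8, y* ≈ 11.6, z* ≈ 3.19

From dz/dt = 0: 0.0128y* = 0.148, so y* = 11.6.
From dx/dt = 0: 0.707(1 - x*/110) = 0.0218·11.6, giving x* = 110·(1 - 0.357) = 70.8.
From dy/dt = 0: 0.00822·70.8 - 0.429 = 0.0479z*, so z* = 0.153/0.0479 = 3.19.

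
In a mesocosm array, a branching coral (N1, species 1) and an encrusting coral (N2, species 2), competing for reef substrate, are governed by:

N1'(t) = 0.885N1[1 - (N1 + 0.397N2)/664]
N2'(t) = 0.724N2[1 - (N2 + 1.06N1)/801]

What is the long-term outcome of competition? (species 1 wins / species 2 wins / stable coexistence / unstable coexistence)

stable coexistence

Compare the nullcline intercepts: K1/α12 = 664/0.397 = 1670 > K2 = 801; K2/α21 = 801/1.06 = 756 > K1 = 664.
Since both inequalities hold, each species can invade when rare, so the interior equilibrium is stable.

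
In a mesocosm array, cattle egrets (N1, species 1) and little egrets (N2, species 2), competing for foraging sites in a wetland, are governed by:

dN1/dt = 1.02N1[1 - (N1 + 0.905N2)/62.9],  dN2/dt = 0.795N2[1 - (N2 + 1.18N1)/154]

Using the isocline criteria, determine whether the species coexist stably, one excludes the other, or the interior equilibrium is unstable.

species 2 excludes species 1

Compare the nullcline intercepts: K1/α12 = 62.9/0.905 = 69.5 < K2 = 154; K2/α21 = 154/1.18 = 131 > K1 = 62.9.
Since the inequalities point opposite ways, species 2 can invade but species 1 cannot.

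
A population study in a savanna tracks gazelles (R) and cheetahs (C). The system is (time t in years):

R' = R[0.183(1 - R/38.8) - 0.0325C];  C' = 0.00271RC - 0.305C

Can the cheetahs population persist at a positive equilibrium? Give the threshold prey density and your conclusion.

Threshold R = 113; K < 113, so no, the predator goes extinct.

The predator equation gives dC/dt > 0 only when R > 0.305/0.00271 = 113.
Without the predator, R → K = 38.8. Since 38.8 < 113, the predator cannot invade.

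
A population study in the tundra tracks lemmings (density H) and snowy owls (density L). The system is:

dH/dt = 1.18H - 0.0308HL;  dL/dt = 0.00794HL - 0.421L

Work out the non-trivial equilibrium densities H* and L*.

Set dL/dt = 0 with L > 0: 0.00794H - 0.421 = 0, so H* = 0.421/0.00794 = 53.
Set dH/dt = 0 with H > 0: 1.18 - 0.0308L = 0, so L* = 1.18/0.0308 = 38.3.

H* ≈ 53, L* ≈ 38.3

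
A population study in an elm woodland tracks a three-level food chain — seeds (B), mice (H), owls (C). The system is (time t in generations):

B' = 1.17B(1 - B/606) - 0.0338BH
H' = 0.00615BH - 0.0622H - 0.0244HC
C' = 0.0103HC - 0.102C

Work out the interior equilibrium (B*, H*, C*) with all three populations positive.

From dC/dt = 0: 0.0103H* = 0.102, so H* = 9.9.
From dB/dt = 0: 1.17(1 - B*/606) = 0.0338·9.9, giving B* = 606·(1 - 0.286) = 433.
From dH/dt = 0: 0.00615·433 - 0.0622 = 0.0244C*, so C* = 2.6/0.0244 = 106.

B* ≈ 433, H* ≈ 9.9, C* ≈ 106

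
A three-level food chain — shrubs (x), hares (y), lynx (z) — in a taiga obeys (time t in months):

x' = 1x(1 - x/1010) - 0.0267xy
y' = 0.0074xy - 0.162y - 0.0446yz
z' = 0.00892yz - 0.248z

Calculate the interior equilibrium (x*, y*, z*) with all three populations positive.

From dz/dt = 0: 0.00892y* = 0.248, so y* = 27.8.
From dx/dt = 0: 1(1 - x*/1010) = 0.0267·27.8, giving x* = 1010·(1 - 0.742) = 260.
From dy/dt = 0: 0.0074·260 - 0.162 = 0.0446z*, so z* = 1.76/0.0446 = 39.5.

x* ≈ 260, y* ≈ 27.8, z* ≈ 39.5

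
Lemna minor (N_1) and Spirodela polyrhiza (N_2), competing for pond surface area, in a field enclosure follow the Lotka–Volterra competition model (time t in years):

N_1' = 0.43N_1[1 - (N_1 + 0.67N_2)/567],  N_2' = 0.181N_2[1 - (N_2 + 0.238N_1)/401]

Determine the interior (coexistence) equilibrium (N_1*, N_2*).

Setting both brackets to zero gives the nullclines N_1 + 0.67N_2 = 567 and 0.238N_1 + N_2 = 401.
Substituting N_2 = 401 - 0.238N_1 into the first: N_1(1 - 0.67·0.238) = 567 - 0.67·401.
So N_1* = 298/0.841 = 355, and then N_2* = 401 - 0.238·355 = 317.

N_1* ≈ 355, N_2* ≈ 317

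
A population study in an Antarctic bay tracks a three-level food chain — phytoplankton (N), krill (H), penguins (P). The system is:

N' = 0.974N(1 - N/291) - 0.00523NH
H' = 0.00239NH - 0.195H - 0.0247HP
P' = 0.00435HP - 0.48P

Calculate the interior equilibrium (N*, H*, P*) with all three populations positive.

From dP/dt = 0: 0.00435H* = 0.48, so H* = 110.
From dN/dt = 0: 0.974(1 - N*/291) = 0.00523·110, giving N* = 291·(1 - 0.593) = 119.
From dH/dt = 0: 0.00239·119 - 0.195 = 0.0247P*, so P* = 0.0884/0.0247 = 3.58.

N* ≈ 119, H* ≈ 110, P* ≈ 3.58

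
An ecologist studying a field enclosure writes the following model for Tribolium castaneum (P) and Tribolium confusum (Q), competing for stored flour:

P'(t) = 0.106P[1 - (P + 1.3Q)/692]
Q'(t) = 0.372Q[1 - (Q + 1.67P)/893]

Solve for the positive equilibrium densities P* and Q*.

Setting both brackets to zero gives the nullclines P + 1.3Q = 692 and 1.67P + Q = 893.
Substituting Q = 893 - 1.67P into the first: P(1 - 1.3·1.67) = 692 - 1.3·893.
So P* = -469/-1.17 = 400, and then Q* = 893 - 1.67·400 = 224.

P* ≈ 400, Q* ≈ 224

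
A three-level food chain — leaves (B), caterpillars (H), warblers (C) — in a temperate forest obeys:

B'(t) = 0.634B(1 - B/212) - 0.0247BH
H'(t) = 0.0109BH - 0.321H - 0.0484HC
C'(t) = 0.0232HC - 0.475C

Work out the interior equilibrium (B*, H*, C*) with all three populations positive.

B* ≈ 42.9, H* ≈ 20.5, C* ≈ 3.03

From dC/dt = 0: 0.0232H* = 0.475, so H* = 20.5.
From dB/dt = 0: 0.634(1 - B*/212) = 0.0247·20.5, giving B* = 212·(1 - 0.798) = 42.9.
From dH/dt = 0: 0.0109·42.9 - 0.321 = 0.0484C*, so C* = 0.147/0.0484 = 3.03.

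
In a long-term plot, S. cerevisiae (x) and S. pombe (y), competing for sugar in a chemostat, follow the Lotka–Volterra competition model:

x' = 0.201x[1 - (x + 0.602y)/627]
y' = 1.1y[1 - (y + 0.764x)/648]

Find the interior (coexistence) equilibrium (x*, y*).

Setting both brackets to zero gives the nullclines x + 0.602y = 627 and 0.764x + y = 648.
Substituting y = 648 - 0.764x into the first: x(1 - 0.602·0.764) = 627 - 0.602·648.
So x* = 237/0.54 = 439, and then y* = 648 - 0.764·439 = 313.

x* ≈ 439, y* ≈ 313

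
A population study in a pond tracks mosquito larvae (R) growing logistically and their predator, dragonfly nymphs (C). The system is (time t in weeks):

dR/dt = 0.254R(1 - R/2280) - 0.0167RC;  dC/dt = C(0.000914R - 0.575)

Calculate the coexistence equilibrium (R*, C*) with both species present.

From dC/dt = 0 with C > 0: 0.000914R* = 0.575, so R* = 629.
Substitute into dR/dt = 0: 0.254(1 - 629/2280) = 0.0167C*.
The bracket is 0.724, giving C* = 0.184/0.0167 = 11.

R* ≈ 629, C* ≈ 11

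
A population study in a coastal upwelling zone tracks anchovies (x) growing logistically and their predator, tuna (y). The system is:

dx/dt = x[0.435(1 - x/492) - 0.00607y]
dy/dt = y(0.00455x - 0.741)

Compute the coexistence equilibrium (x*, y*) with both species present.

x* ≈ 163, y* ≈ 47.9

From dy/dt = 0 with y > 0: 0.00455x* = 0.741, so x* = 163.
Substitute into dx/dt = 0: 0.435(1 - 163/492) = 0.00607y*.
The bracket is 0.669, giving y* = 0.291/0.00607 = 47.9.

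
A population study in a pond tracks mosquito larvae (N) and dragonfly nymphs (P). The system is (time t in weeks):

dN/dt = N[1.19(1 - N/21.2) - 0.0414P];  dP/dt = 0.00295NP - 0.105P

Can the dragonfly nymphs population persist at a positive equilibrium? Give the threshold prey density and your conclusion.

Threshold N = 35.6; K < 35.6, so no, the predator goes extinct.

The predator equation gives dP/dt > 0 only when N > 0.105/0.00295 = 35.6.
Without the predator, N → K = 21.2. Since 21.2 < 35.6, the predator cannot invade.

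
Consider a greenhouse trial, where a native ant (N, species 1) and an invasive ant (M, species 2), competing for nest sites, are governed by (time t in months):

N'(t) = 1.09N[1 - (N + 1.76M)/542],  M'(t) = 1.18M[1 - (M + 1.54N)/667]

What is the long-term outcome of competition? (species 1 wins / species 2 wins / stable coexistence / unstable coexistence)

Compare the nullcline intercepts: K1/α12 = 542/1.76 = 308 < K2 = 667; K2/α21 = 667/1.54 = 433 < K1 = 542.
Since both are reversed, neither can invade when rare; the interior point is a saddle.

unstable coexistence (outcome depends on initial conditions)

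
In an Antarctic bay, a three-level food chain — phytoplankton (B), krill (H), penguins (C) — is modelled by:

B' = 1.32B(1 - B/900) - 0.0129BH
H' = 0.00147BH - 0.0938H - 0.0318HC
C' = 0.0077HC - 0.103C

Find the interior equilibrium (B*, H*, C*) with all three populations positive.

B* ≈ 782, H* ≈ 13.4, C* ≈ 33.2

From dC/dt = 0: 0.0077H* = 0.103, so H* = 13.4.
From dB/dt = 0: 1.32(1 - B*/900) = 0.0129·13.4, giving B* = 900·(1 - 0.131) = 782.
From dH/dt = 0: 0.00147·782 - 0.0938 = 0.0318C*, so C* = 1.06/0.0318 = 33.2.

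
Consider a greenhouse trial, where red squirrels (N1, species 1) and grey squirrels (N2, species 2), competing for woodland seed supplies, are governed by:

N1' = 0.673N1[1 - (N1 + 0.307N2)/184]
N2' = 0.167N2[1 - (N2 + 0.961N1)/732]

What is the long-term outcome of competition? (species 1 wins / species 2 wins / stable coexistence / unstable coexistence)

Compare the nullcline intercepts: K1/α12 = 184/0.307 = 599 < K2 = 732; K2/α21 = 732/0.961 = 762 > K1 = 184.
Since the inequalities point opposite ways, species 2 can invade but species 1 cannot.

species 2 excludes species 1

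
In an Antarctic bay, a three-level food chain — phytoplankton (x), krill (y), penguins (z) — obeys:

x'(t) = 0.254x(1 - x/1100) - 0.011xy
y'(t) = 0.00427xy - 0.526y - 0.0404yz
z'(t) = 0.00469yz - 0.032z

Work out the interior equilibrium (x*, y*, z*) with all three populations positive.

From dz/dt = 0: 0.00469y* = 0.032, so y* = 6.82.
From dx/dt = 0: 0.254(1 - x*/1100) = 0.011·6.82, giving x* = 1100·(1 - 0.295) = 775.
From dy/dt = 0: 0.00427·775 - 0.526 = 0.0404z*, so z* = 2.78/0.0404 = 68.9.

x* ≈ 775, y* ≈ 6.82, z* ≈ 68.9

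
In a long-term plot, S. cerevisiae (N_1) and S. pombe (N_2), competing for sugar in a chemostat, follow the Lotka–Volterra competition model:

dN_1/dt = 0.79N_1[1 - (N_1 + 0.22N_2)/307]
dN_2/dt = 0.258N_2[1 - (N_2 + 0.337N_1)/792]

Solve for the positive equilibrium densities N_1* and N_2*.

N_1* ≈ 143, N_2* ≈ 744

Setting both brackets to zero gives the nullclines N_1 + 0.22N_2 = 307 and 0.337N_1 + N_2 = 792.
Substituting N_2 = 792 - 0.337N_1 into the first: N_1(1 - 0.22·0.337) = 307 - 0.22·792.
So N_1* = 133/0.926 = 143, and then N_2* = 792 - 0.337·143 = 744.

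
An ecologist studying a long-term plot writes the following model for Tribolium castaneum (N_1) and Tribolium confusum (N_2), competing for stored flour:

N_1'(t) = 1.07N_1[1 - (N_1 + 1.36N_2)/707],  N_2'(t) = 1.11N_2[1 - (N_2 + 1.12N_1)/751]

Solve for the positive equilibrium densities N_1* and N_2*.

Setting both brackets to zero gives the nullclines N_1 + 1.36N_2 = 707 and 1.12N_1 + N_2 = 751.
Substituting N_2 = 751 - 1.12N_1 into the first: N_1(1 - 1.36·1.12) = 707 - 1.36·751.
So N_1* = -314/-0.523 = 601, and then N_2* = 751 - 1.12·601 = 78.1.

N_1* ≈ 601, N_2* ≈ 78.1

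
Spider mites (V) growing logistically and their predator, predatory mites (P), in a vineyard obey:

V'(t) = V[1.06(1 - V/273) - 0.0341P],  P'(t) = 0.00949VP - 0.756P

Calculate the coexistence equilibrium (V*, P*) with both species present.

V* ≈ 79.7, P* ≈ 22

From dP/dt = 0 with P > 0: 0.00949V* = 0.756, so V* = 79.7.
Substitute into dV/dt = 0: 1.06(1 - 79.7/273) = 0.0341P*.
The bracket is 0.708, giving P* = 0.751/0.0341 = 22.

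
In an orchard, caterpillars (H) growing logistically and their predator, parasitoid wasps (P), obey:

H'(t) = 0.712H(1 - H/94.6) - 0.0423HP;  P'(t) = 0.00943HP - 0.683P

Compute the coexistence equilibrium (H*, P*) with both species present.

H* ≈ 72.4, P* ≈ 3.94

From dP/dt = 0 with P > 0: 0.00943H* = 0.683, so H* = 72.4.
Substitute into dH/dt = 0: 0.712(1 - 72.4/94.6) = 0.0423P*.
The bracket is 0.234, giving P* = 0.167/0.0423 = 3.94.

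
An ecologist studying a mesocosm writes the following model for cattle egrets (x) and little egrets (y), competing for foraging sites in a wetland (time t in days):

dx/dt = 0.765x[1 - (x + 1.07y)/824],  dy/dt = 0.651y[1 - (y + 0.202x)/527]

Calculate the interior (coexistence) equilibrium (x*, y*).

x* ≈ 332, y* ≈ 460

Setting both brackets to zero gives the nullclines x + 1.07y = 824 and 0.202x + y = 527.
Substituting y = 527 - 0.202x into the first: x(1 - 1.07·0.202) = 824 - 1.07·527.
So x* = 260/0.784 = 332, and then y* = 527 - 0.202·332 = 460.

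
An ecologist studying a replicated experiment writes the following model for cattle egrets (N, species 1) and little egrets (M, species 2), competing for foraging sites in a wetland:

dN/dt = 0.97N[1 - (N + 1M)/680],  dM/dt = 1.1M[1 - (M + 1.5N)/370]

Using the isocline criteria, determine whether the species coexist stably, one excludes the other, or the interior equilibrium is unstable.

species 1 excludes species 2

Compare the nullcline intercepts: K1/α12 = 680/1 = 680 > K2 = 370; K2/α21 = 370/1.5 = 247 < K1 = 680.
Since the inequalities point opposite ways, species 1 can invade but species 2 cannot.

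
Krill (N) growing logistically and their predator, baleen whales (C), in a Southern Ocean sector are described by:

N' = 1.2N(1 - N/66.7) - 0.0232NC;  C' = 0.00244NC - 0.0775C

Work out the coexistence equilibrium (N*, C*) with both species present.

From dC/dt = 0 with C > 0: 0.00244N* = 0.0775, so N* = 31.8.
Substitute into dN/dt = 0: 1.2(1 - 31.8/66.7) = 0.0232C*.
The bracket is 0.524, giving C* = 0.629/0.0232 = 27.1.

N* ≈ 31.8, C* ≈ 27.1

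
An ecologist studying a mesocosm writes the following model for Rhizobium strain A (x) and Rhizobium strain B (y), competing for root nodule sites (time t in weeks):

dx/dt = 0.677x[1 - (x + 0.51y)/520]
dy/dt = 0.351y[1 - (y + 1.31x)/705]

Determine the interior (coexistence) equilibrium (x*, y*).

Setting both brackets to zero gives the nullclines x + 0.51y = 520 and 1.31x + y = 705.
Substituting y = 705 - 1.31x into the first: x(1 - 0.51·1.31) = 520 - 0.51·705.
So x* = 160/0.332 = 483, and then y* = 705 - 1.31·483 = 71.7.

x* ≈ 483, y* ≈ 71.7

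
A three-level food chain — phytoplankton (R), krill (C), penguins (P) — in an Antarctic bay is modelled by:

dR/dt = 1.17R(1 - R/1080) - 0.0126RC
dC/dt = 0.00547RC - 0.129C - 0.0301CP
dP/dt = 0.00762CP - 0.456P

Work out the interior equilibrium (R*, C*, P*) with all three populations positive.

From dP/dt = 0: 0.00762C* = 0.456, so C* = 59.8.
From dR/dt = 0: 1.17(1 - R*/1080) = 0.0126·59.8, giving R* = 1080·(1 - 0.644) = 384.
From dC/dt = 0: 0.00547·384 - 0.129 = 0.0301P*, so P* = 1.97/0.0301 = 65.5.

R* ≈ 384, C* ≈ 59.8, P* ≈ 65.5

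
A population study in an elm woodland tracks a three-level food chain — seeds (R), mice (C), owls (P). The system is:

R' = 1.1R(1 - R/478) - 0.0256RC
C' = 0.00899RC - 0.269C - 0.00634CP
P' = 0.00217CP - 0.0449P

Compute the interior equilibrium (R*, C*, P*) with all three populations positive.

R* ≈ 248, C* ≈ 20.7, P* ≈ 309

From dP/dt = 0: 0.00217C* = 0.0449, so C* = 20.7.
From dR/dt = 0: 1.1(1 - R*/478) = 0.0256·20.7, giving R* = 478·(1 - 0.482) = 248.
From dC/dt = 0: 0.00899·248 - 0.269 = 0.00634P*, so P* = 1.96/0.00634 = 309.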